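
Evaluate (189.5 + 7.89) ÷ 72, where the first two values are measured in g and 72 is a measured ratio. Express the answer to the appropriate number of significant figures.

2.7 g

189.5 g + 7.89 g = 197.39 g; the sum is limited to 1 decimal place (4 s.f.).
Carrying full precision, 197.39 ÷ 72 = 2.74152777778… g; 72 has 2 s.f., so the result keeps min(4, 2) = 2 s.f.
Rounded to 2 significant figures: 2.7 g.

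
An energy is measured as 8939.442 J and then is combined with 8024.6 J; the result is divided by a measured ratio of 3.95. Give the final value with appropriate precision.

8939.442 J + 8024.6 J = 16964.042 J; the sum is limited to 1 decimal place (6 s.f.).
Carrying full precision, 16964.042 ÷ 3.95 = 4294.69417722… J; 3.95 has 3 s.f., so the result keeps min(6, 3) = 3 s.f.
Rounded to 3 significant figures: 4.29 × 10³ J.

4.29 × 10³ J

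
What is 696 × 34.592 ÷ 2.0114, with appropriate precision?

1.20 × 10⁴

696 × 34.592 ÷ 2.0114 = 11969.7882072…
Multiplication/division keeps the fewest significant figures: 696 → 3 s.f., 34.592 → 5 s.f., 2.0114 → 5 s.f.; limit is 3.
Rounded to 3 significant figures: 1.20 × 10⁴.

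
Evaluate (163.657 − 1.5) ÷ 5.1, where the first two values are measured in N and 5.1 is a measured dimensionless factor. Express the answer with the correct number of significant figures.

32 N

163.657 N − 1.5 N = 162.157 N; the difference is limited to 1 decimal place (4 s.f.).
Carrying full precision, 162.157 ÷ 5.1 = 31.7954901961… N; 5.1 has 2 s.f., so the result keeps min(4, 2) = 2 s.f.
Rounded to 2 significant figures: 32 N.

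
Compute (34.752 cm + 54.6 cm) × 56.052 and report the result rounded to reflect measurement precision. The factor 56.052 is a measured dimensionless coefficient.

5.01 × 10^3 cm

34.752 cm + 54.6 cm = 89.352 cm; the sum is limited to 1 decimal place (3 s.f.).
Carrying full precision, 89.352 × 56.052 = 5008.358304 cm; 56.052 has 5 s.f., so the result keeps min(3, 5) = 3 s.f.
Rounded to 3 significant figures: 5.01 × 10^3 cm.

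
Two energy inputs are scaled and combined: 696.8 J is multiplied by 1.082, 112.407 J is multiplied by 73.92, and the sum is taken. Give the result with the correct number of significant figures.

9063 J

696.8 × 1.082 = 753.9376 → 753.9 J (4 s.f., last digit at the 10^-1 place).
112.407 × 73.92 = 8309.12544 → 8.309 × 10^3 J (4 s.f., last digit at the 10^0 place).
Sum: 9063.06304 J; keep the coarser place, 10^0.
Result: 9063 J.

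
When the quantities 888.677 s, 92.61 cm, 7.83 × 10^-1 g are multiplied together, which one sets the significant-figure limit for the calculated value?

7.83 × 10^-1 g

888.677 s → 6 s.f.; 92.61 cm → 4 s.f.; 7.83 × 10^-1 g → 3 s.f.
The fewest is 3 significant figures, from 7.83 × 10^-1 g.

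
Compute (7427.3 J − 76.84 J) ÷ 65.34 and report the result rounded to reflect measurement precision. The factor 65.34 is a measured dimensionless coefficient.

7427.3 J − 76.84 J = 7350.46 J; the difference is limited to 1 decimal place (5 s.f.).
Carrying full precision, 7350.46 ÷ 65.34 = 112.495561677… J; 65.34 has 4 s.f., so the result keeps min(5, 4) = 4 s.f.
Rounded to 4 significant figures: 112.5 J.

112.5 J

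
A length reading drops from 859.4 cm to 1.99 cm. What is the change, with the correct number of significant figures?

857.4 cm

859.4 cm − 1.99 cm = 857.41 cm.
Addition/subtraction keeps the fewest decimal places: 859.4 → 1 decimal place, 1.99 → 2 decimal places; limit is 1.
Rounded to 1 decimal place: 857.4 cm.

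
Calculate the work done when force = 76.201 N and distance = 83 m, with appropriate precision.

work done = 76.201 N × 83 m = 6324.683 J.
76.201 has 5 significant figures; 83 has 2.
Division/multiplication keeps the fewest: 2 significant figures.
Rounded: 6.3 × 10³ J.

6.3 × 10³ J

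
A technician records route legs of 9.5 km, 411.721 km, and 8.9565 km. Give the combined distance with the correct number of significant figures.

430.2 km

9.5 km + 411.721 km + 8.9565 km = 430.1775 km.
Addition/subtraction keeps the fewest decimal places: 9.5 → 1 decimal place, 411.721 → 3 decimal places, 8.9565 → 4 decimal places; limit is 1.
Rounded to 1 decimal place: 430.2 km.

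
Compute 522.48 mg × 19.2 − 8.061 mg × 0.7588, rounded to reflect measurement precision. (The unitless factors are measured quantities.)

522.48 × 19.2 = 10031.616 → 1.00 × 10⁴ mg (3 s.f., last digit at the 10^2 place).
8.061 × 0.7588 = 6.1166868 → 6.117 mg (4 s.f., last digit at the 10^-3 place).
Difference: 10025.4993132 mg; keep the coarser place, 10^2.
Result: 1.00 × 10⁴ mg.

1.00 × 10⁴ mg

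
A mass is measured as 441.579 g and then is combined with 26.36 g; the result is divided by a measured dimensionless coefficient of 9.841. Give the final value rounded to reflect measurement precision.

441.579 g + 26.36 g = 467.939 g; the sum is limited to 2 decimal places (5 s.f.).
Carrying full precision, 467.939 ÷ 9.841 = 47.5499441114… g; 9.841 has 4 s.f., so the result keeps min(5, 4) = 4 s.f.
Rounded to 4 significant figures: 47.55 g.

47.55 g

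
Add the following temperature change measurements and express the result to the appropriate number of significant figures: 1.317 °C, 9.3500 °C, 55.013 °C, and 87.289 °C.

152.969 °C

1.317 °C + 9.3500 °C + 55.013 °C + 87.289 °C = 152.9690 °C.
Addition/subtraction keeps the fewest decimal places: 1.317 → 3 decimal places, 9.3500 → 4 decimal places, 55.013 → 3 decimal places, 87.289 → 3 decimal places; limit is 3.
Rounded to 3 decimal places: 152.969 °C.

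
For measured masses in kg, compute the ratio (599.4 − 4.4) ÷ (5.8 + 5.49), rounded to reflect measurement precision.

599.4 − 4.4 = 595.0, limited to 1 d.p. → 4 s.f.; 5.8 + 5.49 = 11.29, limited to 1 d.p. → 3 s.f.
Carrying full precision, 595.0 ÷ 11.29 = 52.7015057573…; keep min(4, 3) = 3 s.f.
Rounded to 3 significant figures: 52.7.

52.7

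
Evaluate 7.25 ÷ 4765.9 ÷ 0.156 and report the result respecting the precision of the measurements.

7.25 ÷ 4765.9 ÷ 0.156 = 0.00975143393155…
Multiplication/division keeps the fewest significant figures: 7.25 → 3 s.f., 4765.9 → 5 s.f., 0.156 → 3 s.f.; limit is 3.
Rounded to 3 significant figures: 0.00975.

0.00975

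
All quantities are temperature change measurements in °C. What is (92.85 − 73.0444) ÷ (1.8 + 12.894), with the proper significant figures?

92.85 − 73.0444 = 19.8056, limited to 2 d.p. → 4 s.f.; 1.8 + 12.894 = 14.694, limited to 1 d.p. → 3 s.f.
Carrying full precision, 19.8056 ÷ 14.694 = 1.34786987886…; keep min(4, 3) = 3 s.f.
Rounded to 3 significant figures: 1.35.

1.35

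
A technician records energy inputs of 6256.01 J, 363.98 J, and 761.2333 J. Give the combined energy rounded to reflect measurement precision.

7381.22 J

6256.01 J + 363.98 J + 761.2333 J = 7381.2233 J.
Addition/subtraction keeps the fewest decimal places: 6256.01 → 2 decimal places, 363.98 → 2 decimal places, 761.2333 → 4 decimal places; limit is 2.
Rounded to 2 decimal places: 7381.22 J.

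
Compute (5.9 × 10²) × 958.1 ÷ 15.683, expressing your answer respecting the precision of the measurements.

(5.9 × 10²) × 958.1 ÷ 15.683 = 36044.0604476…
Multiplication/division keeps the fewest significant figures: 5.9 × 10² → 2 s.f., 958.1 → 4 s.f., 15.683 → 5 s.f.; limit is 2.
Rounded to 2 significant figures: 3.6 × 10⁴.

3.6 × 10⁴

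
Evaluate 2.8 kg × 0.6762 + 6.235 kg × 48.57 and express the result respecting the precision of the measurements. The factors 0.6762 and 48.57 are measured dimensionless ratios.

304.7 kg

2.8 × 0.6762 = 1.89336 → 1.9 kg (2 s.f., last digit at the 10^-1 place).
6.235 × 48.57 = 302.83395 → 302.8 kg (4 s.f., last digit at the 10^-1 place).
Sum: 304.72731 kg; keep the coarser place, 10^-1.
Result: 304.7 kg.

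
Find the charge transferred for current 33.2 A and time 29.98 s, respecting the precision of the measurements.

995 C

charge transferred = 33.2 A × 29.98 s = 995.336 C.
33.2 has 3 significant figures; 29.98 has 4.
Division/multiplication keeps the fewest: 3 significant figures.
Rounded: 995 C.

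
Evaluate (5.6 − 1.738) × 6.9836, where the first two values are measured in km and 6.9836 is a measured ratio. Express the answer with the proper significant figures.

5.6 km − 1.738 km = 3.862 km; the difference is limited to 1 decimal place (2 s.f.).
Carrying full precision, 3.862 × 6.9836 = 26.9706632 km; 6.9836 has 5 s.f., so the result keeps min(2, 5) = 2 s.f.
Rounded to 2 significant figures: 27 km.

27 km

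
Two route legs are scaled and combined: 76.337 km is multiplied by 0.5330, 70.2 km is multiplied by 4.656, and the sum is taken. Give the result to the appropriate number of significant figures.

368 km

76.337 × 0.5330 = 40.687621 → 40.69 km (4 s.f., last digit at the 10^-2 place).
70.2 × 4.656 = 326.8512 → 3.27 × 10^2 km (3 s.f., last digit at the 10^0 place).
Sum: 367.538821 km; keep the coarser place, 10^0.
Result: 368 km.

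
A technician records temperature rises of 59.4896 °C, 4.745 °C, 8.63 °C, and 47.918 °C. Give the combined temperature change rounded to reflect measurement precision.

59.4896 °C + 4.745 °C + 8.63 °C + 47.918 °C = 120.7826 °C.
Addition/subtraction keeps the fewest decimal places: 59.4896 → 4 decimal places, 4.745 → 3 decimal places, 8.63 → 2 decimal places, 47.918 → 3 decimal places; limit is 2.
Rounded to 2 decimal places: 120.78 °C.

120.78 °C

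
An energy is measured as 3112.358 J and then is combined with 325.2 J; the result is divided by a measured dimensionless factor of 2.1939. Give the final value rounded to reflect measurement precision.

1566.9 J

3112.358 J + 325.2 J = 3437.558 J; the sum is limited to 1 decimal place (5 s.f.).
Carrying full precision, 3437.558 ÷ 2.1939 = 1566.87086923… J; 2.1939 has 5 s.f., so the result keeps min(5, 5) = 5 s.f.
Rounded to 5 significant figures: 1566.9 J.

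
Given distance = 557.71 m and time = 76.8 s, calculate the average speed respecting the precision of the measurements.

7.26 m/s

average speed = 557.71 m ÷ 76.8 s = 7.26184895833… m/s.
557.71 has 5 significant figures; 76.8 has 3.
Division/multiplication keeps the fewest: 3 significant figures.
Rounded: 7.26 m/s.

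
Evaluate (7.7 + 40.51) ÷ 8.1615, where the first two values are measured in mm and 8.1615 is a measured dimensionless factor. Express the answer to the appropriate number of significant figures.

5.91 mm

7.7 mm + 40.51 mm = 48.21 mm; the sum is limited to 1 decimal place (3 s.f.).
Carrying full precision, 48.21 ÷ 8.1615 = 5.90700238927… mm; 8.1615 has 5 s.f., so the result keeps min(3, 5) = 3 s.f.
Rounded to 3 significant figures: 5.91 mm.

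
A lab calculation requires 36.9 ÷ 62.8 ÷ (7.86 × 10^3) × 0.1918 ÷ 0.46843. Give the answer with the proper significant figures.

36.9 ÷ 62.8 ÷ (7.86 × 10^3) × 0.1918 ÷ 0.46843 = 0.0000306089250603…
Multiplication/division keeps the fewest significant figures: 36.9 → 3 s.f., 62.8 → 3 s.f., 7.86 × 10^3 → 3 s.f., 0.1918 → 4 s.f., 0.46843 → 5 s.f.; limit is 3.
Rounded to 3 significant figures: 3.06 × 10^-5.

3.06 × 10^-5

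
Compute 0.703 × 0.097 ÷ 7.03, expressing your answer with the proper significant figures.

0.0097

0.703 × 0.097 ÷ 7.03 = 0.0097
Multiplication/division keeps the fewest significant figures: 0.703 → 3 s.f., 0.097 → 2 s.f., 7.03 → 3 s.f.; limit is 2.
Rounded to 2 significant figures: 0.0097.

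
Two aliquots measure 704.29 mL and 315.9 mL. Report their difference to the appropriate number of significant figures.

704.29 mL − 315.9 mL = 388.39 mL.
Addition/subtraction keeps the fewest decimal places: 704.29 → 2 decimal places, 315.9 → 1 decimal place; limit is 1.
Rounded to 1 decimal place: 388.4 mL.

388.4 mL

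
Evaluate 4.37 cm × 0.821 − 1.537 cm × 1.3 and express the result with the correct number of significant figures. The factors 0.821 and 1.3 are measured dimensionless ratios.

4.37 × 0.821 = 3.58777 → 3.59 cm (3 s.f., last digit at the 10^-2 place).
1.537 × 1.3 = 1.9981 → 2.0 cm (2 s.f., last digit at the 10^-1 place).
Difference: 1.58967 cm; keep the coarser place, 10^-1.
Result: 1.6 cm.

1.6 cm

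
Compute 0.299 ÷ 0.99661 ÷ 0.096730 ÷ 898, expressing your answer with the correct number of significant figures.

0.00345

0.299 ÷ 0.99661 ÷ 0.096730 ÷ 898 = 0.00345388937437…
Multiplication/division keeps the fewest significant figures: 0.299 → 3 s.f., 0.99661 → 5 s.f., 0.096730 → 5 s.f., 898 → 3 s.f.; limit is 3.
Rounded to 3 significant figures: 0.00345.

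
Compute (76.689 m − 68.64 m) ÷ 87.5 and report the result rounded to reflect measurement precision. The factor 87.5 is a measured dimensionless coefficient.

76.689 m − 68.64 m = 8.049 m; the difference is limited to 2 decimal places (3 s.f.).
Carrying full precision, 8.049 ÷ 87.5 = 0.0919885714286… m; 87.5 has 3 s.f., so the result keeps min(3, 3) = 3 s.f.
Rounded to 3 significant figures: 0.0920 m.

0.0920 m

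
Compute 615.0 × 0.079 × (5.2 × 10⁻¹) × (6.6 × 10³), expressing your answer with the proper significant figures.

1.7 × 10⁵

615.0 × 0.079 × (5.2 × 10⁻¹) × (6.6 × 10³) = 166743.72
Multiplication/division keeps the fewest significant figures: 615.0 → 4 s.f., 0.079 → 2 s.f., 5.2 × 10⁻¹ → 2 s.f., 6.6 × 10³ → 2 s.f.; limit is 2.
Rounded to 2 significant figures: 1.7 × 10⁵.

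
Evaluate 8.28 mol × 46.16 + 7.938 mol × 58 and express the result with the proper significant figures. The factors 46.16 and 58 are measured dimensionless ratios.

8.4 × 10^2 mol

8.28 × 46.16 = 382.2048 → 382 mol (3 s.f., last digit at the 10^0 place).
7.938 × 58 = 460.404 → 4.6 × 10^2 mol (2 s.f., last digit at the 10^1 place).
Sum: 842.6088 mol; keep the coarser place, 10^1.
Result: 8.4 × 10^2 mol.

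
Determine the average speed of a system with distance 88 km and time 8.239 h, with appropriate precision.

11 km/h

average speed = 88 km ÷ 8.239 h = 10.6809078772… km/h.
88 has 2 significant figures; 8.239 has 4.
Division/multiplication keeps the fewest: 2 significant figures.
Rounded: 11 km/h.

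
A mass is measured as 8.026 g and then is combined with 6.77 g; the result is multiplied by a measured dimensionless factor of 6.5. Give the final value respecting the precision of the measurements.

8.026 g + 6.77 g = 14.796 g; the sum is limited to 2 decimal places (4 s.f.).
Carrying full precision, 14.796 × 6.5 = 96.174 g; 6.5 has 2 s.f., so the result keeps min(4, 2) = 2 s.f.
Rounded to 2 significant figures: 96 g.

96 g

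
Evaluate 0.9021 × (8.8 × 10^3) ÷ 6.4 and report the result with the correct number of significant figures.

1.2 × 10^3

0.9021 × (8.8 × 10^3) ÷ 6.4 = 1240.3875
Multiplication/division keeps the fewest significant figures: 0.9021 → 4 s.f., 8.8 × 10^3 → 2 s.f., 6.4 → 2 s.f.; limit is 2.
Rounded to 2 significant figures: 1.2 × 10^3.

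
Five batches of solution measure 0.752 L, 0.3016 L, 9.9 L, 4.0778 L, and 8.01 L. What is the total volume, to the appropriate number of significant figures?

0.752 L + 0.3016 L + 9.9 L + 4.0778 L + 8.01 L = 23.0414 L.
Addition/subtraction keeps the fewest decimal places: 0.752 → 3 decimal places, 0.3016 → 4 decimal places, 9.9 → 1 decimal place, 4.0778 → 4 decimal places, 8.01 → 2 decimal places; limit is 1.
Rounded to 1 decimal place: 23.0 L.

23.0 L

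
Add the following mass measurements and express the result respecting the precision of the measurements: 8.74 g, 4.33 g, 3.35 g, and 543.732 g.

8.74 g + 4.33 g + 3.35 g + 543.732 g = 560.152 g.
Addition/subtraction keeps the fewest decimal places: 8.74 → 2 decimal places, 4.33 → 2 decimal places, 3.35 → 2 decimal places, 543.732 → 3 decimal places; limit is 2.
Rounded to 2 decimal places: 5.6015 × 10² g.

5.6015 × 10² g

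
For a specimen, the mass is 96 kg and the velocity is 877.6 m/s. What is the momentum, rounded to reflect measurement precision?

8.4 × 10⁴ kg·m/s

momentum = 96 kg × 877.6 m/s = 84249.6 kg·m/s.
96 has 2 significant figures; 877.6 has 4.
Division/multiplication keeps the fewest: 2 significant figures.
Rounded: 8.4 × 10⁴ kg·m/s.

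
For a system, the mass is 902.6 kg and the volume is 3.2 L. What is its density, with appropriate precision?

density = 902.6 kg ÷ 3.2 L = 282.0625 kg/L.
902.6 has 4 significant figures; 3.2 has 2.
Division/multiplication keeps the fewest: 2 significant figures.
Rounded: 2.8 × 10² kg/L.

2.8 × 10² kg/L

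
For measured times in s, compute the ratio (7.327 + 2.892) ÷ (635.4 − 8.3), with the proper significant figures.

0.01630

7.327 + 2.892 = 10.219, limited to 3 d.p. → 5 s.f.; 635.4 − 8.3 = 627.1, limited to 1 d.p. → 4 s.f.
Carrying full precision, 10.219 ÷ 627.1 = 0.0162956466273…; keep min(5, 4) = 4 s.f.
Rounded to 4 significant figures: 0.01630.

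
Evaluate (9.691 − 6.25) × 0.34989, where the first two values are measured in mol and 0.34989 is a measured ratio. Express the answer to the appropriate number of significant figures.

9.691 mol − 6.25 mol = 3.441 mol; the difference is limited to 2 decimal places (3 s.f.).
Carrying full precision, 3.441 × 0.34989 = 1.20397149 mol; 0.34989 has 5 s.f., so the result keeps min(3, 5) = 3 s.f.
Rounded to 3 significant figures: 1.20 mol.

1.20 mol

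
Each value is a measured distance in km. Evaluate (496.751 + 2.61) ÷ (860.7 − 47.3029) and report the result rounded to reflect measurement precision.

6.139 × 10^-1

496.751 + 2.61 = 499.361, limited to 2 d.p. → 5 s.f.; 860.7 − 47.3029 = 813.3971, limited to 1 d.p. → 4 s.f.
Carrying full precision, 499.361 ÷ 813.3971 = 0.613920310264…; keep min(5, 4) = 4 s.f.
Rounded to 4 significant figures: 6.139 × 10^-1.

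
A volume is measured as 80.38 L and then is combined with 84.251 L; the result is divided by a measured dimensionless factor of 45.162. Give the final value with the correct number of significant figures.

3.6453 L

80.38 L + 84.251 L = 164.631 L; the sum is limited to 2 decimal places (5 s.f.).
Carrying full precision, 164.631 ÷ 45.162 = 3.64534343032… L; 45.162 has 5 s.f., so the result keeps min(5, 5) = 5 s.f.
Rounded to 5 significant figures: 3.6453 L.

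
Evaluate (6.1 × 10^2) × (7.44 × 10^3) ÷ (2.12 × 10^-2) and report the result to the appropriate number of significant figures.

(6.1 × 10^2) × (7.44 × 10^3) ÷ (2.12 × 10^-2) = 214075471.698…
Multiplication/division keeps the fewest significant figures: 6.1 × 10^2 → 2 s.f., 7.44 × 10^3 → 3 s.f., 2.12 × 10^-2 → 3 s.f.; limit is 2.
Rounded to 2 significant figures: 2.1 × 10^8.

2.1 × 10^8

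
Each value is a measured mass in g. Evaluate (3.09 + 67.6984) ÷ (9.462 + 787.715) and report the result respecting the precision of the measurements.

3.09 + 67.6984 = 70.7884, limited to 2 d.p. → 4 s.f.; 9.462 + 787.715 = 797.177, limited to 3 d.p. → 6 s.f.
Carrying full precision, 70.7884 ÷ 797.177 = 0.0887988489382…; keep min(4, 6) = 4 s.f.
Rounded to 4 significant figures: 0.08880.

0.08880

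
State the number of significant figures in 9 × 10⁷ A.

9 × 10⁷: in scientific notation every digit of the coefficient is significant.

1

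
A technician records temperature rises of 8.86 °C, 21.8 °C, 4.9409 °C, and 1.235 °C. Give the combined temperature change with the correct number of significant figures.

36.8 °C

8.86 °C + 21.8 °C + 4.9409 °C + 1.235 °C = 36.8359 °C.
Addition/subtraction keeps the fewest decimal places: 8.86 → 2 decimal places, 21.8 → 1 decimal place, 4.9409 → 4 decimal places, 1.235 → 3 decimal places; limit is 1.
Rounded to 1 decimal place: 36.8 °C.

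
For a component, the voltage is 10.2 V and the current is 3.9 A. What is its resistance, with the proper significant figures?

resistance = 10.2 V ÷ 3.9 A = 2.61538461538… Ω.
10.2 has 3 significant figures; 3.9 has 2.
Division/multiplication keeps the fewest: 2 significant figures.
Rounded: 2.6 Ω.

2.6 Ω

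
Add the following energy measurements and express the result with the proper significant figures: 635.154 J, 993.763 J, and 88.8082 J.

635.154 J + 993.763 J + 88.8082 J = 1717.7252 J.
Addition/subtraction keeps the fewest decimal places: 635.154 → 3 decimal places, 993.763 → 3 decimal places, 88.8082 → 4 decimal places; limit is 3.
Rounded to 3 decimal places: 1717.725 J.

1717.725 J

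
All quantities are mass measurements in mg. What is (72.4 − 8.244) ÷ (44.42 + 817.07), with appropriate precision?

0.0745

72.4 − 8.244 = 64.156, limited to 1 d.p. → 3 s.f.; 44.42 + 817.07 = 861.49, limited to 2 d.p. → 5 s.f.
Carrying full precision, 64.156 ÷ 861.49 = 0.0744709747066…; keep min(3, 5) = 3 s.f.
Rounded to 3 significant figures: 0.0745.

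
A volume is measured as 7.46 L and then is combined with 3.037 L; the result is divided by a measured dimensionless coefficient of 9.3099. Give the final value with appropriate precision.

1.128 L

7.46 L + 3.037 L = 10.497 L; the sum is limited to 2 decimal places (4 s.f.).
Carrying full precision, 10.497 ÷ 9.3099 = 1.12750942545… L; 9.3099 has 5 s.f., so the result keeps min(4, 5) = 4 s.f.
Rounded to 4 significant figures: 1.128 L.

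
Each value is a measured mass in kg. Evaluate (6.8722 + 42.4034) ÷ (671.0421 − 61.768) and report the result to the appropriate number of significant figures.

6.8722 + 42.4034 = 49.2756, limited to 4 d.p. → 6 s.f.; 671.0421 − 61.768 = 609.2741, limited to 3 d.p. → 6 s.f.
Carrying full precision, 49.2756 ÷ 609.2741 = 0.0808759144694…; keep min(6, 6) = 6 s.f.
Rounded to 6 significant figures: 0.0808759.

0.0808759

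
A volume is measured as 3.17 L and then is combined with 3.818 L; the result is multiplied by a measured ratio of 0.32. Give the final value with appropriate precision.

2.2 L

3.17 L + 3.818 L = 6.988 L; the sum is limited to 2 decimal places (3 s.f.).
Carrying full precision, 6.988 × 0.32 = 2.23616 L; 0.32 has 2 s.f., so the result keeps min(3, 2) = 2 s.f.
Rounded to 2 significant figures: 2.2 L.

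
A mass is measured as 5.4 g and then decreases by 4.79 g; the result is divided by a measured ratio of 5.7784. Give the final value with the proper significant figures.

5.4 g − 4.79 g = 0.61 g; the difference is limited to 1 decimal place (1 s.f.).
Carrying full precision, 0.61 ÷ 5.7784 = 0.105565554479… g; 5.7784 has 5 s.f., so the result keeps min(1, 5) = 1 s.f.
Rounded to 1 significant figure: 0.1 g.

0.1 g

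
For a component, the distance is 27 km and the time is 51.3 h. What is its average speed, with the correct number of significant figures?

average speed = 27 km ÷ 51.3 h = 0.526315789474… km/h.
27 has 2 significant figures; 51.3 has 3.
Division/multiplication keeps the fewest: 2 significant figures.
Rounded: 0.53 km/h.

0.53 km/h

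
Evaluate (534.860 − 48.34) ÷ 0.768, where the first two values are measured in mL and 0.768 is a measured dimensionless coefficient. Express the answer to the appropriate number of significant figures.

534.860 mL − 48.34 mL = 486.520 mL; the difference is limited to 2 decimal places (5 s.f.).
Carrying full precision, 486.520 ÷ 0.768 = 633.489583333… mL; 0.768 has 3 s.f., so the result keeps min(5, 3) = 3 s.f.
Rounded to 3 significant figures: 633 mL.

633 mL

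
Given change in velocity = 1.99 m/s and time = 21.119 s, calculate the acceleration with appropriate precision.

9.42 × 10⁻² m/s²

acceleration = 1.99 m/s ÷ 21.119 s = 0.094227946399… m/s².
1.99 has 3 significant figures; 21.119 has 5.
Division/multiplication keeps the fewest: 3 significant figures.
Rounded: 9.42 × 10⁻² m/s².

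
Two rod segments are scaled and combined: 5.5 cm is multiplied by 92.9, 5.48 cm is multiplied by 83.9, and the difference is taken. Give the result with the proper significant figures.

5.5 × 92.9 = 510.95 → 5.1 × 10² cm (2 s.f., last digit at the 10^1 place).
5.48 × 83.9 = 459.772 → 460. cm (3 s.f., last digit at the 10^0 place).
Difference: 51.178 cm; keep the coarser place, 10^1.
Result: 5 × 10¹ cm.

5 × 10¹ cm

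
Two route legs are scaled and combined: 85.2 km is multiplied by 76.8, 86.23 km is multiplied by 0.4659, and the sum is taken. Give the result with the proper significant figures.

6.58 × 10³ km

85.2 × 76.8 = 6543.36 → 6.54 × 10³ km (3 s.f., last digit at the 10^1 place).
86.23 × 0.4659 = 40.174557 → 40.17 km (4 s.f., last digit at the 10^-2 place).
Sum: 6583.534557 km; keep the coarser place, 10^1.
Result: 6.58 × 10³ km.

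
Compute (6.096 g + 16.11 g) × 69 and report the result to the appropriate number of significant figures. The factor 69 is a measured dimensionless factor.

1.5 × 10^3 g

6.096 g + 16.11 g = 22.206 g; the sum is limited to 2 decimal places (4 s.f.).
Carrying full precision, 22.206 × 69 = 1532.214 g; 69 has 2 s.f., so the result keeps min(4, 2) = 2 s.f.
Rounded to 2 significant figures: 1.5 × 10^3 g.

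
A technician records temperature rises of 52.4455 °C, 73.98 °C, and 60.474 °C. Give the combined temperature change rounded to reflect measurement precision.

1.8690 × 10^2 °C

52.4455 °C + 73.98 °C + 60.474 °C = 186.8995 °C.
Addition/subtraction keeps the fewest decimal places: 52.4455 → 4 decimal places, 73.98 → 2 decimal places, 60.474 → 3 decimal places; limit is 2.
Rounded to 2 decimal places: 1.8690 × 10^2 °C.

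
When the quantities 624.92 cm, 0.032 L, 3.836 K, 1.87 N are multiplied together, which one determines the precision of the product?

624.92 cm → 5 s.f.; 0.032 L → 2 s.f.; 3.836 K → 4 s.f.; 1.87 N → 3 s.f.
The fewest is 2 significant figures, from 0.032 L.

0.032 L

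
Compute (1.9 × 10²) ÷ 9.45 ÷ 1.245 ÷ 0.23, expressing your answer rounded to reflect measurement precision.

(1.9 × 10²) ÷ 9.45 ÷ 1.245 ÷ 0.23 = 70.2141439002…
Multiplication/division keeps the fewest significant figures: 1.9 × 10² → 2 s.f., 9.45 → 3 s.f., 1.245 → 4 s.f., 0.23 → 2 s.f.; limit is 2.
Rounded to 2 significant figures: 7.0 × 10¹.

7.0 × 10¹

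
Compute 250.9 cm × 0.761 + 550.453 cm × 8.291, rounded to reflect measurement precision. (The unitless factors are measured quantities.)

250.9 × 0.761 = 190.9349 → 191 cm (3 s.f., last digit at the 10^0 place).
550.453 × 8.291 = 4563.805823 → 4564 cm (4 s.f., last digit at the 10^0 place).
Sum: 4754.740723 cm; keep the coarser place, 10^0.
Result: 4755 cm.

4755 cm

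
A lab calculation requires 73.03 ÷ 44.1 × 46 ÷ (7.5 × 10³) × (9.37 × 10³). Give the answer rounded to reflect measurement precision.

73.03 ÷ 44.1 × 46 ÷ (7.5 × 10³) × (9.37 × 10³) = 95.1697372638…
Multiplication/division keeps the fewest significant figures: 73.03 → 4 s.f., 44.1 → 3 s.f., 46 → 2 s.f., 7.5 × 10³ → 2 s.f., 9.37 × 10³ → 3 s.f.; limit is 2.
Rounded to 2 significant figures: 95.

95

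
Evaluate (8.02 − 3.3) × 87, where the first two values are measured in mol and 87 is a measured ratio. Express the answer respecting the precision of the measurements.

8.02 mol − 3.3 mol = 4.72 mol; the difference is limited to 1 decimal place (2 s.f.).
Carrying full precision, 4.72 × 87 = 410.64 mol; 87 has 2 s.f., so the result keeps min(2, 2) = 2 s.f.
Rounded to 2 significant figures: 4.1 × 10² mol.

4.1 × 10² mol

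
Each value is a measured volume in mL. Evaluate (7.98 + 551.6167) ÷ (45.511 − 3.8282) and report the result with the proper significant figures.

7.98 + 551.6167 = 559.5967, limited to 2 d.p. → 5 s.f.; 45.511 − 3.8282 = 41.6828, limited to 3 d.p. → 5 s.f.
Carrying full precision, 559.5967 ÷ 41.6828 = 13.4251225925…; keep min(5, 5) = 5 s.f.
Rounded to 5 significant figures: 13.425.

13.425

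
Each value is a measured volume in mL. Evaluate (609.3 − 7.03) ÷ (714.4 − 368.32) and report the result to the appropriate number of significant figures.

1.740

609.3 − 7.03 = 602.27, limited to 1 d.p. → 4 s.f.; 714.4 − 368.32 = 346.08, limited to 1 d.p. → 4 s.f.
Carrying full precision, 602.27 ÷ 346.08 = 1.74026236708…; keep min(4, 4) = 4 s.f.
Rounded to 4 significant figures: 1.740.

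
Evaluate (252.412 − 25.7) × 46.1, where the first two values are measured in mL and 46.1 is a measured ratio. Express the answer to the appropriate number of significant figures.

252.412 mL − 25.7 mL = 226.712 mL; the difference is limited to 1 decimal place (4 s.f.).
Carrying full precision, 226.712 × 46.1 = 10451.4232 mL; 46.1 has 3 s.f., so the result keeps min(4, 3) = 3 s.f.
Rounded to 3 significant figures: 1.05 × 10⁴ mL.

1.05 × 10⁴ mL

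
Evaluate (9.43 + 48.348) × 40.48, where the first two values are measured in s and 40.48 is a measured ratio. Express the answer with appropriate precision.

2339 s

9.43 s + 48.348 s = 57.778 s; the sum is limited to 2 decimal places (4 s.f.).
Carrying full precision, 57.778 × 40.48 = 2338.85344 s; 40.48 has 4 s.f., so the result keeps min(4, 4) = 4 s.f.
Rounded to 4 significant figures: 2339 s.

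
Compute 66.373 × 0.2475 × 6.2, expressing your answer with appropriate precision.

1.0 × 10²

66.373 × 0.2475 × 6.2 = 101.8493685
Multiplication/division keeps the fewest significant figures: 66.373 → 5 s.f., 0.2475 → 4 s.f., 6.2 → 2 s.f.; limit is 2.
Rounded to 2 significant figures: 1.0 × 10².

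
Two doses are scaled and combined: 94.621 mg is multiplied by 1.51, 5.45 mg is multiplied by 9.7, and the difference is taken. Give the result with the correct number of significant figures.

9.0 × 10¹ mg

94.621 × 1.51 = 142.87771 → 143 mg (3 s.f., last digit at the 10^0 place).
5.45 × 9.7 = 52.865 → 53 mg (2 s.f., last digit at the 10^0 place).
Difference: 90.01271 mg; keep the coarser place, 10^0.
Result: 9.0 × 10¹ mg.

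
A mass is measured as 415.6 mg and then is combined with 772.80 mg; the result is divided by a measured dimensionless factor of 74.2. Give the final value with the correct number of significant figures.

415.6 mg + 772.80 mg = 1188.40 mg; the sum is limited to 1 decimal place (5 s.f.).
Carrying full precision, 1188.40 ÷ 74.2 = 16.0161725067… mg; 74.2 has 3 s.f., so the result keeps min(5, 3) = 3 s.f.
Rounded to 3 significant figures: 16.0 mg.

16.0 mg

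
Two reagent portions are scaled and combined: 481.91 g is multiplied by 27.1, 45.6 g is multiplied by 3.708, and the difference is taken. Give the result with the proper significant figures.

481.91 × 27.1 = 13059.761 → 1.31 × 10^4 g (3 s.f., last digit at the 10^2 place).
45.6 × 3.708 = 169.0848 → 169 g (3 s.f., last digit at the 10^0 place).
Difference: 12890.6762 g; keep the coarser place, 10^2.
Result: 1.29 × 10^4 g.

1.29 × 10^4 g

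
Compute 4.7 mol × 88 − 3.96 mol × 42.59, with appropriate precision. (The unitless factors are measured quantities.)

4.7 × 88 = 413.6 → 4.1 × 10² mol (2 s.f., last digit at the 10^1 place).
3.96 × 42.59 = 168.6564 → 169 mol (3 s.f., last digit at the 10^0 place).
Difference: 244.9436 mol; keep the coarser place, 10^1.
Result: 2.4 × 10² mol.

2.4 × 10² mol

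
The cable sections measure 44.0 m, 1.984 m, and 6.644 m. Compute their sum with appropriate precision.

52.6 m

44.0 m + 1.984 m + 6.644 m = 52.628 m.
Addition/subtraction keeps the fewest decimal places: 44.0 → 1 decimal place, 1.984 → 3 decimal places, 6.644 → 3 decimal places; limit is 1.
Rounded to 1 decimal place: 52.6 m.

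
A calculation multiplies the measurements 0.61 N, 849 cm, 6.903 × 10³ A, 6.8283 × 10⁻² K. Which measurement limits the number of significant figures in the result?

0.61 N → 2 s.f.; 849 cm → 3 s.f.; 6.903 × 10³ A → 4 s.f.; 6.8283 × 10⁻² K → 5 s.f.
The fewest is 2 significant figures, from 0.61 N.

0.61 N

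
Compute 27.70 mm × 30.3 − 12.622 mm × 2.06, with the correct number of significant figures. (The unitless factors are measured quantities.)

27.70 × 30.3 = 839.31 → 839 mm (3 s.f., last digit at the 10^0 place).
12.622 × 2.06 = 26.00132 → 26.0 mm (3 s.f., last digit at the 10^-1 place).
Difference: 813.30868 mm; keep the coarser place, 10^0.
Result: 813 mm.

813 mm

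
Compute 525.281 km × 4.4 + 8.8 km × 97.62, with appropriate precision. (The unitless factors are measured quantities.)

525.281 × 4.4 = 2311.2364 → 2.3 × 10^3 km (2 s.f., last digit at the 10^2 place).
8.8 × 97.62 = 859.056 → 8.6 × 10^2 km (2 s.f., last digit at the 10^1 place).
Sum: 3170.2924 km; keep the coarser place, 10^2.
Result: 3.2 × 10^3 km.

3.2 × 10^3 km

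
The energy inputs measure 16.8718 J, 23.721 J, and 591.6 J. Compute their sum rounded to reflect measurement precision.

632.2 J

16.8718 J + 23.721 J + 591.6 J = 632.1928 J.
Addition/subtraction keeps the fewest decimal places: 16.8718 → 4 decimal places, 23.721 → 3 decimal places, 591.6 → 1 decimal place; limit is 1.
Rounded to 1 decimal place: 632.2 J.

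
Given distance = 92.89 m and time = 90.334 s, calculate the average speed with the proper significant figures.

1.028 m/s

average speed = 92.89 m ÷ 90.334 s = 1.02829499413… m/s.
92.89 has 4 significant figures; 90.334 has 5.
Division/multiplication keeps the fewest: 4 significant figures.
Rounded: 1.028 m/s.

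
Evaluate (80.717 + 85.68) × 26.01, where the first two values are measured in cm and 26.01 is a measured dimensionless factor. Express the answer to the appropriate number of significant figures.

4328 cm

80.717 cm + 85.68 cm = 166.397 cm; the sum is limited to 2 decimal places (5 s.f.).
Carrying full precision, 166.397 × 26.01 = 4327.98597 cm; 26.01 has 4 s.f., so the result keeps min(5, 4) = 4 s.f.
Rounded to 4 significant figures: 4328 cm.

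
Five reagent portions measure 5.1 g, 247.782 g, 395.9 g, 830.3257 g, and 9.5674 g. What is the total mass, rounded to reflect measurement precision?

5.1 g + 247.782 g + 395.9 g + 830.3257 g + 9.5674 g = 1488.6751 g.
Addition/subtraction keeps the fewest decimal places: 5.1 → 1 decimal place, 247.782 → 3 decimal places, 395.9 → 1 decimal place, 830.3257 → 4 decimal places, 9.5674 → 4 decimal places; limit is 1.
Rounded to 1 decimal place: 1488.7 g.

1488.7 g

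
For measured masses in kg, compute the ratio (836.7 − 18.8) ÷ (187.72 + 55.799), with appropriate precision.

3.359

836.7 − 18.8 = 817.9, limited to 1 d.p. → 4 s.f.; 187.72 + 55.799 = 243.519, limited to 2 d.p. → 5 s.f.
Carrying full precision, 817.9 ÷ 243.519 = 3.35867016537…; keep min(4, 5) = 4 s.f.
Rounded to 4 significant figures: 3.359.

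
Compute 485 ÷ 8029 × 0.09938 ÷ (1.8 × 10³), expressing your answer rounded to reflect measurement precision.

485 ÷ 8029 × 0.09938 ÷ (1.8 × 10³) = 0.00000333508393186…
Multiplication/division keeps the fewest significant figures: 485 → 3 s.f., 8029 → 4 s.f., 0.09938 → 4 s.f., 1.8 × 10³ → 2 s.f.; limit is 2.
Rounded to 2 significant figures: 3.3 × 10⁻⁶.

3.3 × 10⁻⁶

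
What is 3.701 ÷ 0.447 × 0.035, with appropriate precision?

3.701 ÷ 0.447 × 0.035 = 0.289787472036…
Multiplication/division keeps the fewest significant figures: 3.701 → 4 s.f., 0.447 → 3 s.f., 0.035 → 2 s.f.; limit is 2.
Rounded to 2 significant figures: 0.29.

0.29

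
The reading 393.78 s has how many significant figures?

5

393.78: every digit is nonzero and significant.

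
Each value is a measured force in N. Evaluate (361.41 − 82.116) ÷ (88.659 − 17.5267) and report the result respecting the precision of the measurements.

361.41 − 82.116 = 279.294, limited to 2 d.p. → 5 s.f.; 88.659 − 17.5267 = 71.1323, limited to 3 d.p. → 5 s.f.
Carrying full precision, 279.294 ÷ 71.1323 = 3.92640192992…; keep min(5, 5) = 5 s.f.
Rounded to 5 significant figures: 3.9264.

3.9264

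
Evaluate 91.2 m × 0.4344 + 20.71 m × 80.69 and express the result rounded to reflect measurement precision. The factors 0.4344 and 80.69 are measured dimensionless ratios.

1711 m

91.2 × 0.4344 = 39.61728 → 39.6 m (3 s.f., last digit at the 10^-1 place).
20.71 × 80.69 = 1671.0899 → 1671 m (4 s.f., last digit at the 10^0 place).
Sum: 1710.70718 m; keep the coarser place, 10^0.
Result: 1711 m.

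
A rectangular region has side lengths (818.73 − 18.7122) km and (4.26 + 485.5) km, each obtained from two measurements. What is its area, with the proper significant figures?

3.918 × 10^5 km²

818.73 − 18.7122 = 800.0178, limited to 2 d.p. → 5 s.f.; 4.26 + 485.5 = 489.76, limited to 1 d.p. → 4 s.f.
Carrying full precision, 800.0178 × 489.76 = 391816.717728; keep min(5, 4) = 4 s.f.
Rounded to 4 significant figures: 3.918 × 10^5 km².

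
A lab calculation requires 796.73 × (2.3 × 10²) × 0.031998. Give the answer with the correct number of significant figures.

5.9 × 10³

796.73 × (2.3 × 10²) × 0.031998 = 5863.5663042
Multiplication/division keeps the fewest significant figures: 796.73 → 5 s.f., 2.3 × 10² → 2 s.f., 0.031998 → 5 s.f.; limit is 2.
Rounded to 2 significant figures: 5.9 × 10³.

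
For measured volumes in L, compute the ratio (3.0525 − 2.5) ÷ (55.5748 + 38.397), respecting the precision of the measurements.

0.006

3.0525 − 2.5 = 0.5525, limited to 1 d.p. → 1 s.f.; 55.5748 + 38.397 = 93.9718, limited to 3 d.p. → 5 s.f.
Carrying full precision, 0.5525 ÷ 93.9718 = 0.00587942340149…; keep min(1, 5) = 1 s.f.
Rounded to 1 significant figure: 0.006.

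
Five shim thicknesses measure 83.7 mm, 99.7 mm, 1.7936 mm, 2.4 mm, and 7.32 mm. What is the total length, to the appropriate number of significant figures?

83.7 mm + 99.7 mm + 1.7936 mm + 2.4 mm + 7.32 mm = 194.9136 mm.
Addition/subtraction keeps the fewest decimal places: 83.7 → 1 decimal place, 99.7 → 1 decimal place, 1.7936 → 4 decimal places, 2.4 → 1 decimal place, 7.32 → 2 decimal places; limit is 1.
Rounded to 1 decimal place: 194.9 mm.

194.9 mm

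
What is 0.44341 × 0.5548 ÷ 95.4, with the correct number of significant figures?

0.44341 × 0.5548 ÷ 95.4 = 0.00257865689727…
Multiplication/division keeps the fewest significant figures: 0.44341 → 5 s.f., 0.5548 → 4 s.f., 95.4 → 3 s.f.; limit is 3.
Rounded to 3 significant figures: 0.00258.

0.00258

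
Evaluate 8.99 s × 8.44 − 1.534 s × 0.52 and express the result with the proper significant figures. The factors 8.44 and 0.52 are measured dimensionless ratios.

75.1 s

8.99 × 8.44 = 75.8756 → 75.9 s (3 s.f., last digit at the 10^-1 place).
1.534 × 0.52 = 0.79768 → 0.80 s (2 s.f., last digit at the 10^-2 place).
Difference: 75.07792 s; keep the coarser place, 10^-1.
Result: 75.1 s.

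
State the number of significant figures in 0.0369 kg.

3

0.0369: leading zeros are not significant.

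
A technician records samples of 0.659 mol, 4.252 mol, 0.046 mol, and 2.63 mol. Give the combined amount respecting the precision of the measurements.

0.659 mol + 4.252 mol + 0.046 mol + 2.63 mol = 7.587 mol.
Addition/subtraction keeps the fewest decimal places: 0.659 → 3 decimal places, 4.252 → 3 decimal places, 0.046 → 3 decimal places, 2.63 → 2 decimal places; limit is 2.
Rounded to 2 decimal places: 7.59 mol.

7.59 mol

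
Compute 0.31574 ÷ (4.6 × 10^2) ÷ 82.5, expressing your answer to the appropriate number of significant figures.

8.3 × 10^-6

0.31574 ÷ (4.6 × 10^2) ÷ 82.5 = 0.00000831989459816…
Multiplication/division keeps the fewest significant figures: 0.31574 → 5 s.f., 4.6 × 10^2 → 2 s.f., 82.5 → 3 s.f.; limit is 2.
Rounded to 2 significant figures: 8.3 × 10^-6.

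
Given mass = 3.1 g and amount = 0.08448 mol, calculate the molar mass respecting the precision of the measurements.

molar mass = 3.1 g ÷ 0.08448 mol = 36.6950757576… g/mol.
3.1 has 2 significant figures; 0.08448 has 4.
Division/multiplication keeps the fewest: 2 significant figures.
Rounded: 37 g/mol.

37 g/mol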